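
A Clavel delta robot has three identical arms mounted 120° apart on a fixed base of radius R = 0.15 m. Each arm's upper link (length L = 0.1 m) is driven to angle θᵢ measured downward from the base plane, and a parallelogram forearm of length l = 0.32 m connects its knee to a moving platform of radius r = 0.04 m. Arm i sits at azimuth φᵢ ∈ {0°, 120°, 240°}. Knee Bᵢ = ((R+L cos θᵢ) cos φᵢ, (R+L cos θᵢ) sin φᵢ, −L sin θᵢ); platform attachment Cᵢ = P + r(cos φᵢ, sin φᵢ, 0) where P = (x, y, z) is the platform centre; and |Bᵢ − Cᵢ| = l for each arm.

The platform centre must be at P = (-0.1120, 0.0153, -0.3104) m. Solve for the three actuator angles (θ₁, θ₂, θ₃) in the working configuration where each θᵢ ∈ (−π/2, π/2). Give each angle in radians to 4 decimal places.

θ₁ = 1.3970, θ₂ = 0.3493, θ₃ = 0.5241

arm 1 (φ=0.0°): x'=-0.1120, y'=0.0153
  e−x'=0.2220;  (l²−L²−(e−x')²−y'²−z²)/2L = -0.2673
  √(A²+B²)=0.3816;  θ1 = -0.9499+2.3469 ≈ 1.3970
arm 2 (φ=120.0°): x'=0.0693, y'=0.0893
  e−x'=0.0407;  (l²−L²−(e−x')²−y'²−z²)/2L = -0.0680
  θ2 = atan2(B,A) + arccos(C/0.3131) = 0.3493
arm 3 (φ=240.0°): x'=0.0427, y'=-0.1046
  e−x'=0.0673;  (l²−L²−(e−x')²−y'²−z²)/2L = -0.0971
  θ3 = atan2(B,A) + arccos(C/0.3176) = 0.5241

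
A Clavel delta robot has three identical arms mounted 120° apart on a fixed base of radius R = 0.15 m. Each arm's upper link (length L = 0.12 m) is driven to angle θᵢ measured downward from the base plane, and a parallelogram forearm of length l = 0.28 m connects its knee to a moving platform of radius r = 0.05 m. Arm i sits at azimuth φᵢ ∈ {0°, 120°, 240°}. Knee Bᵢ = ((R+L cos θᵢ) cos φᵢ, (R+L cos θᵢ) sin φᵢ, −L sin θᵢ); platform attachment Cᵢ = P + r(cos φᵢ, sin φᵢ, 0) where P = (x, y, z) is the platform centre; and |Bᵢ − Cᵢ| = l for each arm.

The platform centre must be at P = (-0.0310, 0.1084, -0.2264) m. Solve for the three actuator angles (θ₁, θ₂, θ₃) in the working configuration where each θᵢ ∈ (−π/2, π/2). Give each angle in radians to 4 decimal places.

θ₁ = 0.7850, θ₂ = -0.2621, θ₃ = 1.0471

rotate P by −φ1: (-0.0310, 0.1084, -0.2264)
  e−x'=0.1310;  (l²−L²−(e−x')²−y'²−z²)/2L = -0.0674
  γ=atan2(-0.2264,0.1310)=-1.0462;  ψ=arccos(-0.2576)=1.8313;  θ1=γ+ψ≈0.7850
arm 2 (φ=120.0°): x'=0.1094, y'=-0.0274
  A=-0.0094, B=-0.2264, C=(l²−L²−A²−y'²−z²)/(2L)=0.0496
  γ=atan2(-0.2264,-0.0094)=-1.6122;  ψ=arccos(0.2189)=1.3501;  θ2=γ+ψ≈-0.2621
φ3=240.0° → target in arm frame (-0.0784, -0.0810)
  e−x'=0.1784;  (l²−L²−(e−x')²−y'²−z²)/2L = -0.1068
  θ3 = atan2(B,A) + arccos(C/0.2882) = 1.0471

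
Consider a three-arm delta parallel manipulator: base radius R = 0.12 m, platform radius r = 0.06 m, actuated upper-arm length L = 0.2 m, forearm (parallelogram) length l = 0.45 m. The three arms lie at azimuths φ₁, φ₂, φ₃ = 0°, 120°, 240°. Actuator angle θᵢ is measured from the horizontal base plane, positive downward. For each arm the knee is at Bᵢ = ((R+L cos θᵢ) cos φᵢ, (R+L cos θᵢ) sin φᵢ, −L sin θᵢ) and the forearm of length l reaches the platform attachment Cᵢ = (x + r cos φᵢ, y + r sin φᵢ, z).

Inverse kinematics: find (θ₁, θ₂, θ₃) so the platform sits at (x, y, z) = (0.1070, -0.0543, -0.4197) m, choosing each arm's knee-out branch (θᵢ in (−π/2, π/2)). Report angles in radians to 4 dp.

θ₁ = 0.0000, θ₂ = 0.6109, θ₃ = 0.3490

arm 1 (φ=0.0°): x'=0.1070, y'=-0.0543
  e−x'=-0.0470;  (l²−L²−(e−x')²−y'²−z²)/2L = -0.0470
  γ=atan2(-0.4197,-0.0470)=-1.6823;  ψ=arccos(-0.1113)=1.6823;  θ1=γ+ψ≈0.0000
rotate P by −φ2: (-0.1005, -0.0655, -0.4197)
  e−x'=0.1605;  (l²−L²−(e−x')²−y'²−z²)/2L = -0.1093
  √(A²+B²)=0.4494;  θ2 = -1.2055+1.8164 ≈ 0.6109
rotate P by −φ3: (-0.0065, 0.1198, -0.4197)
  A cos θ + B sin θ = C:  0.0665·cos θ + -0.4197·sin θ = -0.0811
  γ=atan2(-0.4197,0.0665)=-1.4137;  ψ=arccos(-0.1908)=1.7627;  θ3=γ+ψ≈0.3490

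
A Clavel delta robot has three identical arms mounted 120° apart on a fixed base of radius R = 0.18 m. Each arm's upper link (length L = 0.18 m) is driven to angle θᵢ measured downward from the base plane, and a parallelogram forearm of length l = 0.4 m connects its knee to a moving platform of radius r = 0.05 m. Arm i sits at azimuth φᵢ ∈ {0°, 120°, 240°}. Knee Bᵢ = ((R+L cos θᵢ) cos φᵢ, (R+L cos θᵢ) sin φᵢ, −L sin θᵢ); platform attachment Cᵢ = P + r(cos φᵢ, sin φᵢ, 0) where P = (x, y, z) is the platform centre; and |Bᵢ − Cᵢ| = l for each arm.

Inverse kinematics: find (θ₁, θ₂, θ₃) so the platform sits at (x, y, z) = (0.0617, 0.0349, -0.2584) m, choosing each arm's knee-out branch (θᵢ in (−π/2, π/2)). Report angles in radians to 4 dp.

φ1=0.0° → target in arm frame (0.0617, 0.0349)
  A cos θ + B sin θ = C:  0.0683·cos θ + -0.2584·sin θ = 0.1526
  √(A²+B²)=0.2673;  θ1 = -1.3124+0.9630 ≈ -0.3494
φ2=120.0° → target in arm frame (-0.0006, -0.0709)
  e−x'=0.1306;  (l²−L²−(e−x')²−y'²−z²)/2L = 0.1076
  θ2 = atan2(B,A) + arccos(C/0.2895) = 0.0872
arm 3 (φ=240.0°): x'=-0.0611, y'=0.0360
  A cos θ + B sin θ = C:  0.1911·cos θ + -0.2584·sin θ = 0.0640
  θ3 = atan2(B,A) + arccos(C/0.3214) = 0.4364

θ₁ = -0.3494, θ₂ = 0.0872, θ₃ = 0.4364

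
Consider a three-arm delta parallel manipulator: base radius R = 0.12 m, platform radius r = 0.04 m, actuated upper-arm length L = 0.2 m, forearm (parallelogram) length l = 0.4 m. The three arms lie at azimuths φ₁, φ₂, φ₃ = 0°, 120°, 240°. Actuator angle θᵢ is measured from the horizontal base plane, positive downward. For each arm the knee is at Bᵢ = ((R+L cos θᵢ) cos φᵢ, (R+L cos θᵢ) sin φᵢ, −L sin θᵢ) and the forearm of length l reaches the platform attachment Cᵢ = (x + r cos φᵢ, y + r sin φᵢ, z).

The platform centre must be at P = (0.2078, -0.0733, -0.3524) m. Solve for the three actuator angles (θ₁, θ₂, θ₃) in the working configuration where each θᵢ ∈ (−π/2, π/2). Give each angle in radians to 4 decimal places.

θ₁ = -0.1744, θ₂ = 1.1344, θ₃ = 0.7853

φ1=0.0° → target in arm frame (0.2078, -0.0733)
  A=-0.1278, B=-0.3524, C=(l²−L²−A²−y'²−z²)/(2L)=-0.0647
  √(A²+B²)=0.3749;  θ1 = -1.9187+1.7443 ≈ -0.1744
arm 2 (φ=120.0°): x'=-0.1674, y'=-0.1433
  A cos θ + B sin θ = C:  0.2474·cos θ + -0.3524·sin θ = -0.2148
  θ2 = atan2(B,A) + arccos(C/0.4306) = 1.1344
rotate P by −φ3: (-0.0404, 0.2166, -0.3524)
  e−x'=0.1204;  (l²−L²−(e−x')²−y'²−z²)/2L = -0.1640
  √(A²+B²)=0.3724;  θ3 = -1.2415+2.0269 ≈ 0.7853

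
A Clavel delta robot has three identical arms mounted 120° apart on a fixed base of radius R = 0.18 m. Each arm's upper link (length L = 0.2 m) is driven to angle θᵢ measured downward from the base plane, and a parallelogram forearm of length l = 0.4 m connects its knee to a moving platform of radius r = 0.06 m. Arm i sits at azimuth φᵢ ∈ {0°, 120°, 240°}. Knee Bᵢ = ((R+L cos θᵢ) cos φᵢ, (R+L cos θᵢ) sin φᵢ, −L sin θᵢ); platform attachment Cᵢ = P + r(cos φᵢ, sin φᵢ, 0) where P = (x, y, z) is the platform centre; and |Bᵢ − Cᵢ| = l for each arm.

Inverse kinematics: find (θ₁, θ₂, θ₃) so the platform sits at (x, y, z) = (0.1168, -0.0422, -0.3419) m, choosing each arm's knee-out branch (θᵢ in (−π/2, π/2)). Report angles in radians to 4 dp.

φ1=0.0° → target in arm frame (0.1168, -0.0422)
  e−x'=0.0032;  (l²−L²−(e−x')²−y'²−z²)/2L = 0.0033
  γ=atan2(-0.3419,0.0032)=-1.5614;  ψ=arccos(0.0096)=1.5612;  θ1=γ+ψ≈-0.0002
arm 2 (φ=120.0°): x'=-0.0949, y'=-0.0801
  A cos θ + B sin θ = C:  0.2149·cos θ + -0.3419·sin θ = -0.1238
  √(A²+B²)=0.4039;  θ2 = -1.0096+1.8823 ≈ 0.8727
arm 3 (φ=240.0°): x'=-0.0219, y'=0.1223
  e−x'=0.1419;  (l²−L²−(e−x')²−y'²−z²)/2L = -0.0799
  θ3 = atan2(B,A) + arccos(C/0.3702) = 0.6109

θ₁ = -0.0002, θ₂ = 0.8727, θ₃ = 0.6109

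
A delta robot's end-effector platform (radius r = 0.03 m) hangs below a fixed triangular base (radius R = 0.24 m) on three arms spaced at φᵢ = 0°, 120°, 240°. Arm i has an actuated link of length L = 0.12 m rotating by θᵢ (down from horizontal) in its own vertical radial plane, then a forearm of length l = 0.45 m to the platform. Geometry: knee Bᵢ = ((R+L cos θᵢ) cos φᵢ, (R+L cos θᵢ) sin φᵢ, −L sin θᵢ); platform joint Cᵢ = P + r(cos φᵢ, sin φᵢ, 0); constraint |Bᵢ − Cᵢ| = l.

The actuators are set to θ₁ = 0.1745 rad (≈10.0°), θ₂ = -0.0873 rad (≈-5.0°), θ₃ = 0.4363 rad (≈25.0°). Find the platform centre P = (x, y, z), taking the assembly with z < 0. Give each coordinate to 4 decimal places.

centre 1 = (0.3282·cos0.0°, 0.3282·sin0.0°, -0.0208) = (0.3282, 0.0000, -0.0208)
centre 2 = (0.3295·cos120.0°, 0.3295·sin120.0°, 0.0105) = (-0.1648, 0.2854, 0.0105)
arm 3 at φ=240.0°: e+L cos θ3 = 0.3188;  centre 3 = (-0.1594, -0.2761, -0.0507)
subtract pairs → two planes through P
[-0.9859 0.5708 0.0626]·P = 0.0006;  [-0.9751 -0.5521 -0.0598]·P = -0.0040
det = 1.1009;  x = 0.0018+0.0004z,  y = 0.0041+-0.1090z
into |P−centre ₁|² = l²: 1.0119z² + 0.0405z + -0.0955 = 0;  Δ = 0.3882;  z = -0.3279 or 0.2878 → z<0 root = -0.3279
x = 0.0016, y = 0.0398

(0.0016, 0.0398, -0.3279)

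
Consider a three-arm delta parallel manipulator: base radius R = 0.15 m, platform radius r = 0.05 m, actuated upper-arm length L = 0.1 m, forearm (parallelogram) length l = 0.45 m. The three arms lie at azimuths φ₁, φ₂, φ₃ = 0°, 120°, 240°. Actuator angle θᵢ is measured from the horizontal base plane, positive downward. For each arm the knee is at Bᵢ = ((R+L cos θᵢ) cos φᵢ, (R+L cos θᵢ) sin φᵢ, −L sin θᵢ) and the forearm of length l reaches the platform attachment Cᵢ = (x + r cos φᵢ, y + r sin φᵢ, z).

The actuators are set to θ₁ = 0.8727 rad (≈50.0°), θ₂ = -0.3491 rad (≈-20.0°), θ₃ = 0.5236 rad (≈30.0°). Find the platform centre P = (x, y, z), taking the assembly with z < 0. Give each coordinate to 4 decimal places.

(-0.1176, 0.1059, -0.4110)

centre 1 = (0.1643·cos0.0°, 0.1643·sin0.0°, -0.0766) = (0.1643, 0.0000, -0.0766)
arm 2 at φ=120.0°: e+L cos θ2 = 0.1940;  centre 2 = (-0.0970, 0.1680, 0.0342)
φ3=240.0°: virtual centre (-0.0933, -0.1616, -0.0500), radius l
subtract pairs → two planes through P
[-0.5225 0.3360 0.2216]·P = 0.0059;  [-0.5152 -0.3232 0.0532]·P = 0.0045
Cramer: x(z) = -0.0100+0.2618z;  y(z) = 0.0021-0.2526z
quadratic in z: (1.1323)z²+(0.0609)z+(-0.1663)=0, √Δ=0.8699 → z ∈ {-0.4110, 0.3572}; z = -0.4110 (taking z<0)
x = -0.1176, y = 0.1059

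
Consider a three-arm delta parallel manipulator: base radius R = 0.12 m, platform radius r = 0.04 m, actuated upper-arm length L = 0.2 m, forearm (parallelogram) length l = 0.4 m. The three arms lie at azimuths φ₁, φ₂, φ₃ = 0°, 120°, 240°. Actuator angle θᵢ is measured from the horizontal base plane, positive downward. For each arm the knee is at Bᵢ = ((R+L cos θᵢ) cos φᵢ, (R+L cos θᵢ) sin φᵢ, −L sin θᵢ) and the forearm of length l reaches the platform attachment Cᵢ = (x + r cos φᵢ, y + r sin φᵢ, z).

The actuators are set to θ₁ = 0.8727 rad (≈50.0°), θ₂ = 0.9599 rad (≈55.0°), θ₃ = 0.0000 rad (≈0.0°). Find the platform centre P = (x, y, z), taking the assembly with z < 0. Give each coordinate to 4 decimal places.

(-0.0728, -0.1629, -0.3862)

arm 1 at φ=0.0°: e+L cos θ1 = 0.2086;  S1 = (0.2086, 0.0000, -0.1532)
S2 = (0.1947·cos120.0°, 0.1947·sin120.0°, -0.1638) = (-0.0974, 0.1686, -0.1638)
φ3=240.0°: virtual centre (-0.1400, -0.2425, 0.0000), radius l
subtract pairs → two planes through P
plane₁₂: -0.6118x+0.3373y+-0.0212z = -0.0022
Cramer: x(z) = -0.0052+0.1750z;  y(z) = -0.0161+0.3803z
sphere 1 gives Az²+Bz+C=0 with A=1.1753, B=0.2194, C=-0.0906;  B²−4AC=0.4739;  roots -0.3862, 0.1995;  negative root z = -0.3862
x = -0.0728, y = -0.1629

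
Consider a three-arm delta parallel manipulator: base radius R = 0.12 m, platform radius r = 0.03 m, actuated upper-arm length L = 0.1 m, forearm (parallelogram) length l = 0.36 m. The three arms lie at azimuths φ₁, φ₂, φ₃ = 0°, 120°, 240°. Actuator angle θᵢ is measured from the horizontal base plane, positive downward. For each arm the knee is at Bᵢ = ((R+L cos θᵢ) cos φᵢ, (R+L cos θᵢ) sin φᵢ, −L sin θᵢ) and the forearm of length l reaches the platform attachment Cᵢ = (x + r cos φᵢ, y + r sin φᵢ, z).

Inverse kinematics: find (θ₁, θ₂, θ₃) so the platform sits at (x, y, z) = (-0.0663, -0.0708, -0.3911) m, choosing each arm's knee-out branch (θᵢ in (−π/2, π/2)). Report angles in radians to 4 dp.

arm 1 (φ=0.0°): x'=-0.0663, y'=-0.0708
  A cos θ + B sin θ = C:  0.1563·cos θ + -0.3911·sin θ = -0.3140
  θ1 = atan2(B,A) + arccos(C/0.4212) = 1.2216
φ2=120.0° → target in arm frame (-0.0282, 0.0928)
  e−x'=0.1182;  (l²−L²−(e−x')²−y'²−z²)/2L = -0.2797
  γ=atan2(-0.3911,0.1182)=-1.2774;  ψ=arccos(-0.6846)=2.3248;  θ2=γ+ψ≈1.0474
φ3=240.0° → target in arm frame (0.0945, -0.0220)
  A=-0.0045, B=-0.3911, C=(l²−L²−A²−y'²−z²)/(2L)=-0.1693
  √(A²+B²)=0.3911;  θ3 = -1.5822+2.0185 ≈ 0.4363

θ₁ = 1.2216, θ₂ = 1.0474, θ₃ = 0.4363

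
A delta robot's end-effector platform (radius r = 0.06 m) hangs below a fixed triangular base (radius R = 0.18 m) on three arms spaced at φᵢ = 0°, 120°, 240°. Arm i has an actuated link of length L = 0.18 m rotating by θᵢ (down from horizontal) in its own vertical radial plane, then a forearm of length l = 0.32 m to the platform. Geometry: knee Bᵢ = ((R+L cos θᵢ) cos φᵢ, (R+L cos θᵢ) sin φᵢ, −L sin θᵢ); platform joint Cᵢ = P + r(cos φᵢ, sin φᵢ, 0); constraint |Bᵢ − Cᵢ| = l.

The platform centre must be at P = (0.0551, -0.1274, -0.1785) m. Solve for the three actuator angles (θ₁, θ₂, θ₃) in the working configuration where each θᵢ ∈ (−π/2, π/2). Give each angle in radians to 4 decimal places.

arm 1 (φ=0.0°): x'=0.0551, y'=-0.1274
  A=0.0649, B=-0.1785, C=(l²−L²−A²−y'²−z²)/(2L)=0.0492
  θ1 = atan2(B,A) + arccos(C/0.1899) = 0.0870
φ2=120.0° → target in arm frame (-0.1379, 0.0160)
  A=0.2579, B=-0.1785, C=(l²−L²−A²−y'²−z²)/(2L)=-0.0795
  θ2 = atan2(B,A) + arccos(C/0.3136) = 1.2216
rotate P by −φ3: (0.0828, 0.1114, -0.1785)
  A cos θ + B sin θ = C:  0.0372·cos θ + -0.1785·sin θ = 0.0676
  √(A²+B²)=0.1823;  θ3 = -1.3652+1.1910 ≈ -0.1743

θ₁ = 0.0870, θ₂ = 1.2216, θ₃ = -0.1743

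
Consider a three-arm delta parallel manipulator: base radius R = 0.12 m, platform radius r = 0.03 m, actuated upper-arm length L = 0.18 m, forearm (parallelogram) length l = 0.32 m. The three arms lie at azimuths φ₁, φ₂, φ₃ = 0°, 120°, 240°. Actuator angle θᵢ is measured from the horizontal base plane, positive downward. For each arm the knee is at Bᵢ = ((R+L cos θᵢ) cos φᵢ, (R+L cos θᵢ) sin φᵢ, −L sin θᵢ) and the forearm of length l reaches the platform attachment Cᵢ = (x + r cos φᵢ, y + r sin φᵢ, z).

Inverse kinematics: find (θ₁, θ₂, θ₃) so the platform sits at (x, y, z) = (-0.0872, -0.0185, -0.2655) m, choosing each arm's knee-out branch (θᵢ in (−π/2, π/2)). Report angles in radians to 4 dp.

θ₁ = 0.8728, θ₂ = 0.3490, θ₃ = 0.1743

φ1=0.0° → target in arm frame (-0.0872, -0.0185)
  e−x'=0.1772;  (l²−L²−(e−x')²−y'²−z²)/2L = -0.0895
  θ1 = atan2(B,A) + arccos(C/0.3192) = 0.8728
φ2=120.0° → target in arm frame (0.0276, 0.0848)
  A cos θ + B sin θ = C:  0.0624·cos θ + -0.2655·sin θ = -0.0321
  θ2 = atan2(B,A) + arccos(C/0.2727) = 0.3490
arm 3 (φ=240.0°): x'=0.0596, y'=-0.0663
  e−x'=0.0304;  (l²−L²−(e−x')²−y'²−z²)/2L = -0.0161
  γ=atan2(-0.2655,0.0304)=-1.4569;  ψ=arccos(-0.0603)=1.6312;  θ3=γ+ψ≈0.1743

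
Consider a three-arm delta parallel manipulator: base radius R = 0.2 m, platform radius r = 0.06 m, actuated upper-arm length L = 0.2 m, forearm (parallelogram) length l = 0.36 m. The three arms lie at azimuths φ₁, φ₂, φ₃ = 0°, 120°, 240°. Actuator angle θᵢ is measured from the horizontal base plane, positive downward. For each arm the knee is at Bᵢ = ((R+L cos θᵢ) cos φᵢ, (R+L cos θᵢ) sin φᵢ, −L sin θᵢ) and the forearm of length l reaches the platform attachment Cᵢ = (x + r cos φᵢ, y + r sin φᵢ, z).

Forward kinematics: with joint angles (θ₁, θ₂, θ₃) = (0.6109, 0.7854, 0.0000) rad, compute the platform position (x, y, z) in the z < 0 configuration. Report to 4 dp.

(-0.0214, -0.0790, -0.2472)

φ1=0.0°: virtual centre (0.3038, 0.0000, -0.1147), radius l
S2 = (0.2814·cos120.0°, 0.2814·sin120.0°, -0.1414) = (-0.1407, 0.2437, -0.1414)
S3 = (0.3400·cos240.0°, 0.3400·sin240.0°, 0.0000) = (-0.1700, -0.2944, 0.0000)
subtract pairs → two planes through P
linear system: -0.8891x+0.4874y = -0.0063−-0.0534z; -0.9477x+-0.5889y = 0.0101−0.2294z
det = 0.9855;  x = -0.0013+0.0816z,  y = -0.0152+0.2583z
quadratic in z: (1.0734)z²+(0.1718)z+(-0.0231)=0, √Δ=0.3589 → z ∈ {-0.2472, 0.0872}; z = -0.2472 (taking z<0)
x = -0.0214, y = -0.0790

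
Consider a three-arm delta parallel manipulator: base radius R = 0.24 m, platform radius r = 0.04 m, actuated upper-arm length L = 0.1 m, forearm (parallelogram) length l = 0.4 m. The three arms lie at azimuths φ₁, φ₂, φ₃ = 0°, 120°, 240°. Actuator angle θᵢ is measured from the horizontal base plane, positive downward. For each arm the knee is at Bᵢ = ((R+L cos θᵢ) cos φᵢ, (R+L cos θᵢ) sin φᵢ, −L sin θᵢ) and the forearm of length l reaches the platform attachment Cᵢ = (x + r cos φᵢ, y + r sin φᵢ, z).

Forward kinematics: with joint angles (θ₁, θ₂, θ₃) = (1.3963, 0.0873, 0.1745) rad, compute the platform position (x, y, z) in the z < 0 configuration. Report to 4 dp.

(-0.1182, 0.0056, -0.3162)

centre 1 = (0.2174·cos0.0°, 0.2174·sin0.0°, -0.0985) = (0.2174, 0.0000, -0.0985)
φ2=120.0°: virtual centre (-0.1498, 0.2595, -0.0087), radius l
centre 3 = (0.2985·cos240.0°, 0.2985·sin240.0°, -0.0174) = (-0.1492, -0.2585, -0.0174)
subtract pairs → two planes through P
plane₁₂: -0.7343x+0.5190y+0.1795z = 0.0329
Cramer: x(z) = -0.0445+0.2329z;  y(z) = 0.0004-0.0164z
quadratic in z: (1.0545)z²+(0.0750)z+(-0.0817)=0, √Δ=0.5919 → z ∈ {-0.3162, 0.2451}; z = -0.3162 (taking z<0)
x = -0.1182, y = 0.0056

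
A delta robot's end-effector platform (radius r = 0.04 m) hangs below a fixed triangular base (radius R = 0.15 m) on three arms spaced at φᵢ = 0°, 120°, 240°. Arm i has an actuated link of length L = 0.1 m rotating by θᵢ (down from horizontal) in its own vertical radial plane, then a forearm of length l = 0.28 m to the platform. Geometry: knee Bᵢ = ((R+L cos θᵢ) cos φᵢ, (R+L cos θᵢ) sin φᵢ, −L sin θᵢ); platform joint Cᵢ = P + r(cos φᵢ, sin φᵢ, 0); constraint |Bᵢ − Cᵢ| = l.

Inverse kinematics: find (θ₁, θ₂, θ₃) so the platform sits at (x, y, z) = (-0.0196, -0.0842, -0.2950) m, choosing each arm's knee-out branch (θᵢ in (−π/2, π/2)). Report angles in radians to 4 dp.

φ1=0.0° → target in arm frame (-0.0196, -0.0842)
  A cos θ + B sin θ = C:  0.1296·cos θ + -0.2950·sin θ = -0.2126
  √(A²+B²)=0.3222;  θ1 = -1.1569+2.2912 ≈ 1.1343
φ2=120.0° → target in arm frame (-0.0631, 0.0591)
  A=0.1731, B=-0.2950, C=(l²−L²−A²−y'²−z²)/(2L)=-0.2604
  γ=atan2(-0.2950,0.1731)=-1.0401;  ψ=arccos(-0.7614)=2.4362;  θ2=γ+ψ≈1.3961
rotate P by −φ3: (0.0827, 0.0251, -0.2950)
  e−x'=0.0273;  (l²−L²−(e−x')²−y'²−z²)/2L = -0.1000
  θ3 = atan2(B,A) + arccos(C/0.2963) = 0.4365

θ₁ = 1.1343, θ₂ = 1.3961, θ₃ = 0.4365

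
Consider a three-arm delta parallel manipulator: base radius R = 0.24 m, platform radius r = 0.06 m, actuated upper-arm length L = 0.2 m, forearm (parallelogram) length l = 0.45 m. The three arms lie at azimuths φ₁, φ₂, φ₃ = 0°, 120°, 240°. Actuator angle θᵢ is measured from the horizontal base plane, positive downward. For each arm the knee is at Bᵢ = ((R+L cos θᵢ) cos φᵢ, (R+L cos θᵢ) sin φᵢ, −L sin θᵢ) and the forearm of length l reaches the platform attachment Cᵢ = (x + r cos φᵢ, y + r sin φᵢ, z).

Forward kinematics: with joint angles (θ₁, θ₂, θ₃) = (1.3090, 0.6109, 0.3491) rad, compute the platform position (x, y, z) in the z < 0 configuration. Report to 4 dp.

(-0.1571, -0.0353, -0.4170)

S1 = (0.2318·cos0.0°, 0.2318·sin0.0°, -0.1932) = (0.2318, 0.0000, -0.1932)
φ2=120.0°: virtual centre (-0.1719, 0.2978, -0.1147), radius l
arm 3 at φ=240.0°: (R−r)+L cos θ3 = 0.3679;  S3 = (-0.1840, -0.3186, -0.0684)
subtract pairs → two planes through P
linear system: -0.8074x+0.5955y = 0.0403−0.1569z; -0.8315x+-0.6373y = 0.0490−0.2495z
Cramer: x(z) = -0.0544+0.2462z;  y(z) = -0.0060+0.0703z
quadratic in z: (1.0656)z²+(0.2446)z+(-0.0833)=0, √Δ=0.6440 → z ∈ {-0.4170, 0.1874}; z = -0.4170 (taking z<0)
x = -0.1571, y = -0.0353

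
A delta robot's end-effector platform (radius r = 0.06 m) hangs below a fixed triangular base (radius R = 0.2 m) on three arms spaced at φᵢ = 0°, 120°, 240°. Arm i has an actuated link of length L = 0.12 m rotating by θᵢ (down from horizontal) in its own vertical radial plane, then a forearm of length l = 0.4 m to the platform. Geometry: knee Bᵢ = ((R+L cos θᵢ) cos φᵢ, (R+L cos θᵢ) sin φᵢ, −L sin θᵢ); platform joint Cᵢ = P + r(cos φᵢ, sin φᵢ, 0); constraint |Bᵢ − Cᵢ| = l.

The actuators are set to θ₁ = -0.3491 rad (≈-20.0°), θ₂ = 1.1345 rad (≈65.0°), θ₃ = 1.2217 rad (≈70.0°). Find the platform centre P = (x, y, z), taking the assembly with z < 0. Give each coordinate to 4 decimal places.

(0.1820, 0.0113, -0.3525)

O1 = (0.2528·cos0.0°, 0.2528·sin0.0°, 0.0410) = (0.2528, 0.0000, 0.0410)
O2 = (0.1907·cos120.0°, 0.1907·sin120.0°, -0.1088) = (-0.0954, 0.1652, -0.1088)
O3 = (0.1810·cos240.0°, 0.1810·sin240.0°, -0.1128) = (-0.0905, -0.1568, -0.1128)
eliminate P² terms by subtracting sphere 1 from 2 and 3
plane₁₂: -0.6962x+0.3303y+-0.2996z = -0.0174
det = 0.4451;  x = 0.0271+-0.4394z,  y = 0.0046+-0.0190z
sphere 1 gives Az²+Bz+C=0 with A=1.1934, B=0.1160, C=-0.1074;  B²−4AC=0.5261;  roots -0.3525, 0.2553;  negative root z = -0.3525
x = 0.1820, y = 0.0113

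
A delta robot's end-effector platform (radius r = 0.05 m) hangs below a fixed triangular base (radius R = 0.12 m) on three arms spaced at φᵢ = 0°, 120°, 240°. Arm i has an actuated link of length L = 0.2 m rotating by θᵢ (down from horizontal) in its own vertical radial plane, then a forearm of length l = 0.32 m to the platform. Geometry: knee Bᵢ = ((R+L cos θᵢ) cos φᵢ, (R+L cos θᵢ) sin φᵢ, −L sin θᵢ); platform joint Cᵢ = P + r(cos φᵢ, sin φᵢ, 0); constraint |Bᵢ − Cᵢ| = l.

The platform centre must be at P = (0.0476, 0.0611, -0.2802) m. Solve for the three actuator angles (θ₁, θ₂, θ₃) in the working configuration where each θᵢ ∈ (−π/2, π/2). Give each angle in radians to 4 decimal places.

θ₁ = 0.2617, θ₂ = 0.3488, θ₃ = 0.7854

rotate P by −φ1: (0.0476, 0.0611, -0.2802)
  e−x'=0.0224;  (l²−L²−(e−x')²−y'²−z²)/2L = -0.0509
  θ1 = atan2(B,A) + arccos(C/0.2811) = 0.2617
arm 2 (φ=120.0°): x'=0.0291, y'=-0.0718
  A=0.0409, B=-0.2802, C=(l²−L²−A²−y'²−z²)/(2L)=-0.0573
  θ2 = atan2(B,A) + arccos(C/0.2832) = 0.3488
arm 3 (φ=240.0°): x'=-0.0767, y'=0.0107
  A cos θ + B sin θ = C:  0.1467·cos θ + -0.2802·sin θ = -0.0944
  θ3 = atan2(B,A) + arccos(C/0.3163) = 0.7854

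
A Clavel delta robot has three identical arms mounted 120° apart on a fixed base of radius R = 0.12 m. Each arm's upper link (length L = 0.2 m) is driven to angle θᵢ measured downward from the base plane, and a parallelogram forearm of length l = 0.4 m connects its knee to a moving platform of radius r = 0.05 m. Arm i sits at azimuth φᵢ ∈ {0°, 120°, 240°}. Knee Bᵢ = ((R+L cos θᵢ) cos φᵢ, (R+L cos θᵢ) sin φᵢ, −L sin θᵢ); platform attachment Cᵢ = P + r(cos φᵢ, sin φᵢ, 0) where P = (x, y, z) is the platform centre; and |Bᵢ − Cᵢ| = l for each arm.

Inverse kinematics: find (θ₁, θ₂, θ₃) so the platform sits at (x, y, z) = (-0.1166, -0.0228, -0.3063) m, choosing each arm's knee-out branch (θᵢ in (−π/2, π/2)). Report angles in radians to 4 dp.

φ1=0.0° → target in arm frame (-0.1166, -0.0228)
  A cos θ + B sin θ = C:  0.1866·cos θ + -0.3063·sin θ = -0.0229
  γ=atan2(-0.3063,0.1866)=-1.0236;  ψ=arccos(-0.0638)=1.6347;  θ1=γ+ψ≈0.6110
φ2=120.0° → target in arm frame (0.0386, 0.1124)
  e−x'=0.0314;  (l²−L²−(e−x')²−y'²−z²)/2L = 0.0314
  θ2 = atan2(B,A) + arccos(C/0.3079) = 0.0001
arm 3 (φ=240.0°): x'=0.0780, y'=-0.0896
  A=-0.0080, B=-0.3063, C=(l²−L²−A²−y'²−z²)/(2L)=0.0452
  γ=atan2(-0.3063,-0.0080)=-1.5971;  ψ=arccos(0.1476)=1.4226;  θ3=γ+ψ≈-0.1744

θ₁ = 0.6110, θ₂ = 0.0001, θ₃ = -0.1744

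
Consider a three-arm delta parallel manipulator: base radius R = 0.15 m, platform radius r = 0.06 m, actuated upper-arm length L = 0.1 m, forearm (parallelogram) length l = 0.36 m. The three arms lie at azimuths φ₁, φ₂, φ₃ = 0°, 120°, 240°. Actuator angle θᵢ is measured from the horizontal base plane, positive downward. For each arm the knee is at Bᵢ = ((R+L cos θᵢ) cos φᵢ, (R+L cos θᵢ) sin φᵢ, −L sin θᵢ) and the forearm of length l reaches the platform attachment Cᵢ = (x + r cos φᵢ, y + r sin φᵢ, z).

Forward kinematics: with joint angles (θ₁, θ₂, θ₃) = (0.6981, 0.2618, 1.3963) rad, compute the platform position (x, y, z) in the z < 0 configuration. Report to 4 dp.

(0.0236, 0.1359, -0.3654)

centre 1 = (0.1666·cos0.0°, 0.1666·sin0.0°, -0.0643) = (0.1666, 0.0000, -0.0643)
arm 2 at φ=120.0°: ρ2 = 0.1866;  centre 2 = (-0.0933, 0.1616, -0.0259)
φ3=240.0°: virtual centre (-0.0537, -0.0930, -0.0985), radius l
subtract pairs → two planes through P
linear system: -0.5198x+0.3232y = 0.0036−0.0768z; -0.4406x+-0.1860y = -0.0107−-0.0684z
det = 0.2390;  x = 0.0116+-0.0328z,  y = 0.0298+-0.2903z
quadratic in z: (1.0853)z²+(0.1214)z+(-0.1006)=0, √Δ=0.6718 → z ∈ {-0.3654, 0.2536}; z = -0.3654 (taking z<0)
x = 0.0236, y = 0.1359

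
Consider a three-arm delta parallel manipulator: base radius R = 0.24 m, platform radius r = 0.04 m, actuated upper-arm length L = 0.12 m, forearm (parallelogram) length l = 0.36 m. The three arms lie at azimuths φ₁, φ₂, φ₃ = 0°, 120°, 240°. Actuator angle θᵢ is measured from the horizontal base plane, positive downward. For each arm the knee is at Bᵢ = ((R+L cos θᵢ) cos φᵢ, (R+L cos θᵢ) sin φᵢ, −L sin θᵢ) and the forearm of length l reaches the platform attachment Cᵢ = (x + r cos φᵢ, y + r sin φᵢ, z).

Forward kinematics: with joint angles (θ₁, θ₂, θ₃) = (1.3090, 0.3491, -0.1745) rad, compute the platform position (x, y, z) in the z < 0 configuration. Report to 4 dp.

φ1=0.0°: virtual centre (0.2311, 0.0000, -0.1159), radius l
arm 2 at φ=120.0°: ρ2 = 0.3128;  O2 = (-0.1564, 0.2709, -0.0410)
arm 3 at φ=240.0°: ρ3 = 0.3182;  O3 = (-0.1591, -0.2755, 0.0208)
subtract pairs → two planes through P
[-0.7749 0.5417 0.1497]·P = 0.0327;  [-0.7803 -0.5511 0.2735]·P = 0.0348
det = 0.8497;  x = -0.0434+0.2715z,  y = -0.0018+0.1119z
quadratic in z: (1.0862)z²+(0.0824)z+(-0.0408)=0, √Δ=0.4292 → z ∈ {-0.2355, 0.1596}; z = -0.2355 (taking z<0)
x = -0.1073, y = -0.0281

(-0.1073, -0.0281, -0.2355)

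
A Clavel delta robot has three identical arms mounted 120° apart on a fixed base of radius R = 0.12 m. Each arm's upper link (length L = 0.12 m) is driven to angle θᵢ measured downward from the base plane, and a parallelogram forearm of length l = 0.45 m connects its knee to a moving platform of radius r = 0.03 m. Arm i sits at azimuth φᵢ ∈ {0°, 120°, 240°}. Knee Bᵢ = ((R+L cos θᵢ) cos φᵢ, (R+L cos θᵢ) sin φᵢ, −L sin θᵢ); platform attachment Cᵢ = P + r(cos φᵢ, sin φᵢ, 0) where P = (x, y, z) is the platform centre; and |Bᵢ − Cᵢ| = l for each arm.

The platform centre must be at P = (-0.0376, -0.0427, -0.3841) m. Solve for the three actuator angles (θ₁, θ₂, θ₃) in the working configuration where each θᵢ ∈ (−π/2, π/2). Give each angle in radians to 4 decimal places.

rotate P by −φ1: (-0.0376, -0.0427, -0.3841)
  A cos θ + B sin θ = C:  0.1276·cos θ + -0.3841·sin θ = 0.0936
  θ1 = atan2(B,A) + arccos(C/0.4047) = 0.0874
rotate P by −φ2: (-0.0182, 0.0539, -0.3841)
  A cos θ + B sin θ = C:  0.1082·cos θ + -0.3841·sin θ = 0.1082
  θ2 = atan2(B,A) + arccos(C/0.3990) = 0.0001
rotate P by −φ3: (0.0558, -0.0112, -0.3841)
  A=0.0342, B=-0.3841, C=(l²−L²−A²−y'²−z²)/(2L)=0.1636
  γ=atan2(-0.3841,0.0342)=-1.4819;  ψ=arccos(0.4243)=1.1326;  θ3=γ+ψ≈-0.3494

θ₁ = 0.0874, θ₂ = 0.0001, θ₃ = -0.3494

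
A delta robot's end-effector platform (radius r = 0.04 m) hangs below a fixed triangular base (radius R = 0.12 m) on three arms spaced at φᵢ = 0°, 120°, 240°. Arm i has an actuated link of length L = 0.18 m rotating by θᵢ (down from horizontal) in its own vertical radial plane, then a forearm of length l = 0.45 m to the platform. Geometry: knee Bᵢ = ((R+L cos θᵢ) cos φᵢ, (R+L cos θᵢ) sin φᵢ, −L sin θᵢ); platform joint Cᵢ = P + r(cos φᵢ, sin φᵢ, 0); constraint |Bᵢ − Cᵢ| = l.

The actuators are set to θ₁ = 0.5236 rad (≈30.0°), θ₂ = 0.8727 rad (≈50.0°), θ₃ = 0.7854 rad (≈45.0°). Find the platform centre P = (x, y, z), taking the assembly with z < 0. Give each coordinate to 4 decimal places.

O1 = (0.2359·cos0.0°, 0.2359·sin0.0°, -0.0900) = (0.2359, 0.0000, -0.0900)
arm 2 at φ=120.0°: (R−r)+L cos θ2 = 0.1957;  O2 = (-0.0978, 0.1695, -0.1379)
φ3=240.0°: virtual centre (-0.1036, -0.1795, -0.1273), radius l
eliminate P² terms by subtracting sphere 1 from 2 and 3
linear system: -0.6675x+0.3390y = -0.0064−-0.0958z; -0.6790x+-0.3590y = -0.0046−-0.0746z
det = 0.4698;  x = 0.0082+-0.1270z,  y = -0.0028+0.0325z
sphere 1 gives Az²+Bz+C=0 with A=1.0172, B=0.2376, C=-0.1426;  B²−4AC=0.6365;  roots -0.5090, 0.2754;  negative root z = -0.5090
x = 0.0729, y = -0.0193

(0.0729, -0.0193, -0.5090)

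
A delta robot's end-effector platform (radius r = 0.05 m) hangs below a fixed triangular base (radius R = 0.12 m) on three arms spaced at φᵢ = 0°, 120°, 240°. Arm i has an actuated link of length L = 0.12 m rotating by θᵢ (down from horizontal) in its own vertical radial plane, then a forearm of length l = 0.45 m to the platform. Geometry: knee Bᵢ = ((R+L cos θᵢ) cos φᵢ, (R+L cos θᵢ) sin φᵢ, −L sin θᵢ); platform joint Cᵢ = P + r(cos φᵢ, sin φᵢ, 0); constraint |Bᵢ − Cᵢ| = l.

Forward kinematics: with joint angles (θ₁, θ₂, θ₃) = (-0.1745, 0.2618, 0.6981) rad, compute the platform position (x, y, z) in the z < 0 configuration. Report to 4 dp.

S1 = (0.1882·cos0.0°, 0.1882·sin0.0°, 0.0208) = (0.1882, 0.0000, 0.0208)
S2 = (0.1859·cos120.0°, 0.1859·sin120.0°, -0.0311) = (-0.0930, 0.1610, -0.0311)
φ3=240.0°: virtual centre (-0.0810, -0.1402, -0.0771), radius l
|S₂|²−|S₁|² = -0.0003;  |S₃|²−|S₁|² = -0.0037
linear system: -0.5623x+0.3220y = -0.0003−-0.1038z; -0.5383x+-0.2805y = -0.0037−-0.1959z
det = 0.3310;  x = 0.0038+-0.2785z,  y = 0.0057+-0.1640z
into |P−S₁|² = l²: 1.1045z² + 0.0591z + -0.1681 = 0;  Δ = 0.7459;  z = -0.4178 or 0.3642 → z<0 root = -0.4178
x = 0.1202, y = 0.0743

(0.1202, 0.0743, -0.4178)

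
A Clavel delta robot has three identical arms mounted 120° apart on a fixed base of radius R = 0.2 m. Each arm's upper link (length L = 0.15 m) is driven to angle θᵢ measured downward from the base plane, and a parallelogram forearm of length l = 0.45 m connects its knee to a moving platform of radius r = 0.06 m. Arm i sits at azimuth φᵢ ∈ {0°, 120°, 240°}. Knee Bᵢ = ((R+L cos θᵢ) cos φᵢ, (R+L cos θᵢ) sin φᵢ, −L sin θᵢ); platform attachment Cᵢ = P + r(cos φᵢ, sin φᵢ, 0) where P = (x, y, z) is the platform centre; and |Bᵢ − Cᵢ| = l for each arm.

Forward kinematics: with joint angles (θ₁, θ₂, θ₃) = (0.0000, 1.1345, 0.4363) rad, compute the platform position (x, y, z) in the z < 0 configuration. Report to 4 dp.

φ1=0.0°: virtual centre (0.2900, 0.0000, 0.0000), radius l
φ2=120.0°: virtual centre (-0.1017, 0.1761, -0.1359), radius l
O3 = (0.2759·cos240.0°, 0.2759·sin240.0°, -0.0634) = (-0.1380, -0.2390, -0.0634)
|O₂|²−|O₁|² = -0.0243;  |O₃|²−|O₁|² = -0.0039
[-0.7834 0.3523 -0.2719]·P = -0.0243;  [-0.8559 -0.4780 -0.1268]·P = -0.0039
Cramer: x(z) = 0.0192-0.2583z;  y(z) = -0.0261+0.1974z
sphere 1 gives Az²+Bz+C=0 with A=1.1057, B=0.1296, C=-0.1285;  B²−4AC=0.5850;  roots -0.4045, 0.2873;  negative root z = -0.4045
x = 0.1237, y = -0.1060

(0.1237, -0.1060, -0.4045)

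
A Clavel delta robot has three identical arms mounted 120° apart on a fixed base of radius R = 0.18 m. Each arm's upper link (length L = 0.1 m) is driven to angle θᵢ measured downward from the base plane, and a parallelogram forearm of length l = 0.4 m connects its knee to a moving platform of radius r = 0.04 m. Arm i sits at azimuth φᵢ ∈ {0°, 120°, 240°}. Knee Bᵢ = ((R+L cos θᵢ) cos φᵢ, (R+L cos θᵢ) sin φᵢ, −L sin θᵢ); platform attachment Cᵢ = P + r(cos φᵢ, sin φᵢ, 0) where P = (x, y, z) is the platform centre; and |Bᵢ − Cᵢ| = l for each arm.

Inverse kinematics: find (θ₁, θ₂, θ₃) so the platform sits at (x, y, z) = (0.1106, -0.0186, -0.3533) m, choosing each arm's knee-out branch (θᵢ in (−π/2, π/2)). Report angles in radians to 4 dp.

rotate P by −φ1: (0.1106, -0.0186, -0.3533)
  e−x'=0.0294;  (l²−L²−(e−x')²−y'²−z²)/2L = 0.1198
  θ1 = atan2(B,A) + arccos(C/0.3545) = -0.2618
φ2=120.0° → target in arm frame (-0.0714, -0.0865)
  A cos θ + B sin θ = C:  0.2114·cos θ + -0.3533·sin θ = -0.1350
  θ2 = atan2(B,A) + arccos(C/0.4117) = 0.8732
φ3=240.0° → target in arm frame (-0.0392, 0.1051)
  A=0.1792, B=-0.3533, C=(l²−L²−A²−y'²−z²)/(2L)=-0.0899
  γ=atan2(-0.3533,0.1792)=-1.1014;  ψ=arccos(-0.2268)=1.7996;  θ3=γ+ψ≈0.6982

θ₁ = -0.2618, θ₂ = 0.8732, θ₃ = 0.6982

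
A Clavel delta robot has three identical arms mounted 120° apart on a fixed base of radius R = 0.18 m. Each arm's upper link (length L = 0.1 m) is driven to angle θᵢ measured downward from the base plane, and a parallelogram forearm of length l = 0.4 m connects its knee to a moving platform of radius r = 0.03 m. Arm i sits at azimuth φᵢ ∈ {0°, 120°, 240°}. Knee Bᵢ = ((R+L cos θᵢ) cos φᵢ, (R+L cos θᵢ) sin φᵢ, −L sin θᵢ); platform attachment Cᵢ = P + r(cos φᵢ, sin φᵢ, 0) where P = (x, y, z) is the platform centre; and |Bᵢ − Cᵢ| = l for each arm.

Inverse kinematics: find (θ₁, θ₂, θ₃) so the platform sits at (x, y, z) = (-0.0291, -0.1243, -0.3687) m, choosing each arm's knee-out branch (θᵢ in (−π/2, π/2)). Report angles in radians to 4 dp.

rotate P by −φ1: (-0.0291, -0.1243, -0.3687)
  A=0.1791, B=-0.3687, C=(l²−L²−A²−y'²−z²)/(2L)=-0.1673
  √(A²+B²)=0.4099;  θ1 = -1.1186+1.9913 ≈ 0.8727
rotate P by −φ2: (-0.0931, 0.0874, -0.3687)
  e−x'=0.2431;  (l²−L²−(e−x')²−y'²−z²)/2L = -0.2633
  √(A²+B²)=0.4416;  θ2 = -0.9879+2.2096 ≈ 1.2218
arm 3 (φ=240.0°): x'=0.1222, y'=0.0369
  A cos θ + B sin θ = C:  0.0278·cos θ + -0.3687·sin θ = 0.0596
  θ3 = atan2(B,A) + arccos(C/0.3697) = -0.0867

θ₁ = 0.8727, θ₂ = 1.2218, θ₃ = -0.0867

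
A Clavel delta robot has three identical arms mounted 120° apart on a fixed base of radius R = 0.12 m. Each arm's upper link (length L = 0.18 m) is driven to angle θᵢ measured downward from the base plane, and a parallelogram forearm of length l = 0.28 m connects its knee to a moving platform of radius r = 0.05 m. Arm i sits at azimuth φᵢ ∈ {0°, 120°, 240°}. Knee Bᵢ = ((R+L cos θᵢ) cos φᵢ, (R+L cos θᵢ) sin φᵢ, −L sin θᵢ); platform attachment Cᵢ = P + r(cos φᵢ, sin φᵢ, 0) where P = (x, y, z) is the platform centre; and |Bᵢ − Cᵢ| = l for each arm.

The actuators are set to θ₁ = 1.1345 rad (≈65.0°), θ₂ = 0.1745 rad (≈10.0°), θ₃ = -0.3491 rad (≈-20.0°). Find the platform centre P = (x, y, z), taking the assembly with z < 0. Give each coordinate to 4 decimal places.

(-0.1317, -0.0349, -0.1589)

arm 1 at φ=0.0°: (R−r)+L cos θ1 = 0.1461;  S1 = (0.1461, 0.0000, -0.1631)
S2 = (0.2473·cos120.0°, 0.2473·sin120.0°, -0.0313) = (-0.1236, 0.2141, -0.0313)
arm 3 at φ=240.0°: (R−r)+L cos θ3 = 0.2391;  S3 = (-0.1196, -0.2071, 0.0616)
|S₂|²−|S₁|² = 0.0142;  |S₃|²−|S₁|² = 0.0130
plane₁₂: -0.5394x+0.4283y+0.2638z = 0.0142
det = 0.4510;  x = -0.0254+0.6691z,  y = 0.0011+0.2268z
into |P−S₁|² = l²: 1.4991z² + 0.0973z + -0.0224 = 0;  Δ = 0.1437;  z = -0.1589 or 0.0940 → z<0 root = -0.1589
x = -0.1317, y = -0.0349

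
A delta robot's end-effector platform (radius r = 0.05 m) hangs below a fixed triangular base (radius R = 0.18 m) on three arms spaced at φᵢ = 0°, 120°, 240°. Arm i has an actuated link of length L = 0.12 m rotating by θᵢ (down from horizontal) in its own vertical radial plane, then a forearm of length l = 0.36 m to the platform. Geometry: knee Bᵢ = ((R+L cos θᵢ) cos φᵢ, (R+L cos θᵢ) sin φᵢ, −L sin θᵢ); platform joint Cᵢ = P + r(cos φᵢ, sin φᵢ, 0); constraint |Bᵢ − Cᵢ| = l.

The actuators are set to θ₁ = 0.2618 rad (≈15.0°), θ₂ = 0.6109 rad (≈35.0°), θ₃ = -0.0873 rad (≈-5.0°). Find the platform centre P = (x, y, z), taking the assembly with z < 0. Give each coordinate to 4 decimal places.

(0.0026, -0.0621, -0.2890)

arm 1 at φ=0.0°: e+L cos θ1 = 0.2459;  S1 = (0.2459, 0.0000, -0.0311)
S2 = (0.2283·cos120.0°, 0.2283·sin120.0°, -0.0688) = (-0.1141, 0.1977, -0.0688)
arm 3 at φ=240.0°: e+L cos θ3 = 0.2495;  S3 = (-0.1248, -0.2161, 0.0105)
|S₂|²−|S₁|² = -0.0046;  |S₃|²−|S₁|² = 0.0009
[-0.7201 0.3954 -0.0755]·P = -0.0046;  [-0.7414 -0.4322 0.0830]·P = 0.0009
det = 0.6044;  x = 0.0027+0.0003z,  y = -0.0067+0.1916z
quadratic in z: (1.0367)z²+(0.0594)z+(-0.0694)=0, √Δ=0.5398 → z ∈ {-0.2890, 0.2317}; z = -0.2890 (taking z<0)
x = 0.0026, y = -0.0621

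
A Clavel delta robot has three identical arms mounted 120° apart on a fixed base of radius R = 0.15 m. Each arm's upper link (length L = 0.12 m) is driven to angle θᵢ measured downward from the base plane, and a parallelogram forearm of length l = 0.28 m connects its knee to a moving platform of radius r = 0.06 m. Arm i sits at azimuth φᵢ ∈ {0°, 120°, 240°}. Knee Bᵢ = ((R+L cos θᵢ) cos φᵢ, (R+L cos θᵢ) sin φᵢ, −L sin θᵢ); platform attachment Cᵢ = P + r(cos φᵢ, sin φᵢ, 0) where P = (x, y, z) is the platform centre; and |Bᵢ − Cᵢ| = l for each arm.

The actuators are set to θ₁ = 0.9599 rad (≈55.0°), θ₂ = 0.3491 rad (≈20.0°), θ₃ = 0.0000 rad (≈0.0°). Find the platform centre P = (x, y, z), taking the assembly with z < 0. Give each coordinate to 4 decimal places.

φ1=0.0°: virtual centre (0.1588, 0.0000, -0.0983), radius l
S2 = (0.2028·cos120.0°, 0.2028·sin120.0°, -0.0410) = (-0.1014, 0.1756, -0.0410)
S3 = (0.2100·cos240.0°, 0.2100·sin240.0°, 0.0000) = (-0.1050, -0.1819, 0.0000)
subtract pairs → two planes through P
plane₁₂: -0.5204x+0.3512y+0.1145z = 0.0079
Cramer: x(z) = -0.0163+0.2955z;  y(z) = -0.0017+0.1118z
sphere 1 gives Az²+Bz+C=0 with A=1.0998, B=0.0927, C=-0.0381;  B²−4AC=0.1760;  roots -0.2329, 0.1486;  negative root z = -0.2329
x = -0.0851, y = -0.0277

(-0.0851, -0.0277, -0.2329)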